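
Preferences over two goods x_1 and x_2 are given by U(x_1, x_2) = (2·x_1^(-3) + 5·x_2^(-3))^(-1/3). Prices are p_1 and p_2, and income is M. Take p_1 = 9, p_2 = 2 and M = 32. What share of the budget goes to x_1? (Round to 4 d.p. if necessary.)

MU_x_1 ∝ 2·x_1^(-4), MU_x_2 ∝ 5·x_2^(-4), so MRS = (2/5)·(x_2/x_1)^(4) = p_1/p_2.
Solve for the ratio: x_2/x_1 = [(5/2)·p_1/p_2]^(0.25).
With the ratio pinned down, the budget gives x_1* = M/(p_1 + p_2·(x_2/x_1)) and x_2* = (x_2/x_1)·x_1*.
Numerically x_2/x_1 = 1.831421, so x_1* = 32/(9 + 2·1.831421) = 2.5271 and x_2* = 1.831421·2.5271 = 4.6281.
Expenditure on x_1: 9·2.5271 = 22.7437; share = 0.7107.

share on x_1 = 0.7107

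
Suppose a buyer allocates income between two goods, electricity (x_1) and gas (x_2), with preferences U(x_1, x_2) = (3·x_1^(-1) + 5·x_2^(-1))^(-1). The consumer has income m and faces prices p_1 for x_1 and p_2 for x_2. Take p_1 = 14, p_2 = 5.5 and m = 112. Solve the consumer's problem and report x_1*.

x_1* = 4.4219

From the CES first-order condition, (3/5)·(x_2/x_1)^(2) = p_1/p_2.
Hence x_2/x_1 = ((5/3)·p_1/p_2)^(1/(2)), i.e. raised to the 0.5 power.
With the ratio pinned down, the budget gives x_1* = m/(p_1 + p_2·(x_2/x_1)) and x_2* = (x_2/x_1)·x_1*.
Numerically x_2/x_1 = 2.059715, so x_1* = 112/(14 + 5.5·2.059715) = 4.4219.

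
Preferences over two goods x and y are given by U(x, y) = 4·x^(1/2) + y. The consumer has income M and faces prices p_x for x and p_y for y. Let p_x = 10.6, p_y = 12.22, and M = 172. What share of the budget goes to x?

share on x = 0.3276

Utility is quasi-linear in y; the FOC for x is 2/√x = p_x/p_y.
Solve: √x = 2·p_y/p_x, so x*(p_x,p_y) = (2·p_y/p_x)², and y* = (M − p_x·x*)/p_y.
Plugging in: x* = (2·12.22/10.6)² = 5.3161, y* = 9.464.
Expenditure on x: 10.6·5.3161 = 56.3503; share = 0.3276.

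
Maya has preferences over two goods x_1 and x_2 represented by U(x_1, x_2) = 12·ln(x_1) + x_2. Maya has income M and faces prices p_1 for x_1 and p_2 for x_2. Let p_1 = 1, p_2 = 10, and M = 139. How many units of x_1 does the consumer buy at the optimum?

x_1* = 120

So x_1*(p_1,p_2) = 12·p_2/p_1, independent of income; and x_2* = (M − 12·p_2)/p_2.
At the given prices: x_1* = 12·10/1 = 120.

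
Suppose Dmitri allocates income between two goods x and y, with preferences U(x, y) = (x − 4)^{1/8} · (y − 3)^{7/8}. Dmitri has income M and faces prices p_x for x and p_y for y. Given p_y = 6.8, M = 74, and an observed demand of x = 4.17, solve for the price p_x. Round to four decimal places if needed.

MRS = (1/7)·(y−3)/(x−4). Tangency with p_x/p_y gives y−3 = 7·(p_x/p_y)·(x−4).
Substituting into the budget: x* = 4 + 0.125·(M − 4·p_x − 3·p_y)/p_x, and y* = 3 + 0.875·(…)/p_y.
Set x* = 4.17 in the demand function and solve for p_x: p_x = 10.

p_x = 10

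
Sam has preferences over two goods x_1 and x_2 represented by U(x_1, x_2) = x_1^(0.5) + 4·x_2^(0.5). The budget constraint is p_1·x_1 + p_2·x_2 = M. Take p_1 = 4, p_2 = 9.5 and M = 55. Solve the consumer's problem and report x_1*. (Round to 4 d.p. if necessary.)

From the CES first-order condition, (1/4)·(x_2/x_1)^(0.5) = p_1/p_2.
Solve for the ratio: x_2/x_1 = [4·p_1/p_2]^(2).
Substitute x_2 = (x_2/x_1)·x_1 into the budget: x_1* = M/(p_1 + p_2·(x_2/x_1)).
Numerically x_2/x_1 = 2.836565, so x_1* = 55/(4 + 9.5·2.836565) = 1.7772.

x_1* = 1.7772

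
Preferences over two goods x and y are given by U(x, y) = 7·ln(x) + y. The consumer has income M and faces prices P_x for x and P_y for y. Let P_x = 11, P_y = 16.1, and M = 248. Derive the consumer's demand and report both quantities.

x* = 10.2455, y* = 8.4037

Set MRS = P_x/P_y: (7/x)/1 = P_x/P_y.
So x*(P_x,P_y) = 7·P_y/P_x, independent of income; and y* = (M − 7·P_y)/P_y.
At the given prices: x* = 7·16.1/11 = 10.2455, and y* = 8.4037.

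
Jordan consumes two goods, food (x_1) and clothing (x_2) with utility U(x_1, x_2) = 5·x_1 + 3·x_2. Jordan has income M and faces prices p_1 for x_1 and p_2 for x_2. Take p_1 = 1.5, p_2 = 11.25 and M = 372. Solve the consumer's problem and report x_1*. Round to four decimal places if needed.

Perfect substitutes: compare marginal utility per dollar. 5/p_1 vs 3/p_2 → 3.3333 vs 0.2667.
x_1 gives more utility per dollar, so spend all income on x_1: x_1* = M/p_1, x_2* = 0.
Numerically: x_1* = 248, x_2* = 0.

x_1* = 248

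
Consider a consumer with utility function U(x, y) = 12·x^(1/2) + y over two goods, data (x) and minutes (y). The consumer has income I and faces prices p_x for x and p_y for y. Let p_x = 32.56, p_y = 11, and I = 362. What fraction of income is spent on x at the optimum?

share on x = 0.3696

Utility is quasi-linear in y; the FOC for x is 6/√x = p_x/p_y.
Solve: √x = 6·p_y/p_x, so x*(p_x,p_y) = (6·p_y/p_x)², and y* = (I − p_x·x*)/p_y.
Plugging in: x* = (6·11/32.56)² = 4.1088, y* = 20.7469.
Expenditure on x: 32.56·4.1088 = 133.7838; share = 0.3696.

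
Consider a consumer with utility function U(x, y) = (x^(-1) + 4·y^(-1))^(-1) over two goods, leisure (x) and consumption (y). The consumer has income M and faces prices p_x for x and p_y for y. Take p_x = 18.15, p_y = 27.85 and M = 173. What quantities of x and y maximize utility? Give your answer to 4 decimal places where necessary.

From the CES first-order condition, (1/4)·(y/x)^(2) = p_x/p_y.
Hence y/x = (4·p_x/p_y)^(1/(2)), i.e. raised to the 0.5 power.
Substitute y = (y/x)·x into the budget: x* = M/(p_x + p_y·(y/x)).
Numerically y/x = 1.614566, so x* = 173/(18.15 + 27.85·1.614566) = 2.741 and y* = 1.614566·2.741 = 4.4255.

x* = 2.741, y* = 4.4255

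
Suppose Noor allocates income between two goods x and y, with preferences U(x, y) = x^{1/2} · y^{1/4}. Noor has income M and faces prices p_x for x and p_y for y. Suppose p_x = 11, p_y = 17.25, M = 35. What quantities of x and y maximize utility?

x* = 2.1212, y* = 0.6763

Tangency: MRS = 2·y/x = p_x/p_y.
Rearranging, p_y·y = (1/2)·p_x·x. Substituting into the budget gives p_x·x·(1 + (1/2)) = M.
Demand: x*(p_x,p_y,M) = 2/3·M/p_x and y* = 1/3·M/p_y.
At p_x=11, p_y=17.25, M=35: x* = 2/3·35/11 = 2.1212, y* = 0.6763.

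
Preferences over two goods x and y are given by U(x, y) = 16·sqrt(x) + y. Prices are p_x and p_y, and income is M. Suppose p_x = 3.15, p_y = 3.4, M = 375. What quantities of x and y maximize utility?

x* = 74.5619, y* = 41.2148

Utility is quasi-linear in y; the FOC for x is 8/√x = p_x/p_y.
Thus x* = (8·p_y/p_x)² — independent of M — with the rest of income spent on y.
Plugging in: x* = (8·3.4/3.15)² = 74.5619, y* = 41.2148.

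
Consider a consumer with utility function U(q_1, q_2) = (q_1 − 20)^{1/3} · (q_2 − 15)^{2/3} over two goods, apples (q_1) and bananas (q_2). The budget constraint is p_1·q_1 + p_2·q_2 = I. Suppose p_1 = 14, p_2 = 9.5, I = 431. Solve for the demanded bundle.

This is Cobb-Douglas in (q_1−20, q_2−15): tangency gives 1/3·p_2·(q_2−15) = 2/3·p_1·(q_1−20).
Substituting into the budget: q_1* = 20 + 1/3·(I − 20·p_1 − 15·p_2)/p_1, and q_2* = 15 + 2/3·(…)/p_2.
Discretionary income = 431 − 20·14 − 15·9.5 = 8.5; q_1* = 20 + 1/3·8.5/14 = 20.2024; q_2* = 15 + 2/3·8.5/9.5 = 15.5965.

q_1* = 20.2024, q_2* = 15.5965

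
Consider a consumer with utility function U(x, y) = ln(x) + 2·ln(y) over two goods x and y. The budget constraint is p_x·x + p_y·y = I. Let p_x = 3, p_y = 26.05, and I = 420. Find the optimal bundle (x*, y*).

Tangency: MRS = (1/2)·y/x = p_x/p_y.
Rearranging, p_y·y = 2·p_x·x. Substituting into the budget gives p_x·x·(1 + 2) = I.
Demand: x*(p_x,p_y,I) = 1/3·I/p_x and y* = 2/3·I/p_y.
At p_x=3, p_y=26.05, I=420: x* = 1/3·420/3 = 46.6667, y* = 10.7486.

x* = 46.6667, y* = 10.7486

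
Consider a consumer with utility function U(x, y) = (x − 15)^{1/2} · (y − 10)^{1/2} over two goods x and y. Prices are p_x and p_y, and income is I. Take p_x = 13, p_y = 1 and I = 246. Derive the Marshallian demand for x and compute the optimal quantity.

MRS = (y−10)/(x−15). Tangency with p_x/p_y gives y−10 = (p_x/p_y)·(x−15).
After buying the subsistence bundle (15, 10), a share 0.5 of the remaining income goes to x: x* = 15 + 0.5·(I − 15p_x − 10p_y)/p_x.
Discretionary income = 246 − 15·13 − 10·1 = 41; x* = 15 + 0.5·41/13 = 16.5769.

x* = 16.5769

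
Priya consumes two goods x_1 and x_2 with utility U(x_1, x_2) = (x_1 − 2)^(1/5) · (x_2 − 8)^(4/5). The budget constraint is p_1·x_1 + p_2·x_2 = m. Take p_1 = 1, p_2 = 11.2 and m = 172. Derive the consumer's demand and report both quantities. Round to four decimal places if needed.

After buying the subsistence bundle (2, 8), a share 0.2 of the remaining income goes to x_1: x_1* = 2 + 0.2·(m − 2p_1 − 8p_2)/p_1.
Discretionary income = 172 − 2·1 − 8·11.2 = 80.4; x_1* = 2 + 0.2·80.4/1 = 18.08; x_2* = 8 + 0.8·80.4/11.2 = 13.7429.

x_1* = 18.08, x_2* = 13.7429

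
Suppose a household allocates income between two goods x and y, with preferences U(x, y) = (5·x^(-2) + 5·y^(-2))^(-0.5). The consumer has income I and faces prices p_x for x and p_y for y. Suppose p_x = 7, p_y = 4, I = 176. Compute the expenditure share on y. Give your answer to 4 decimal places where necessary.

Substitute y = (y/x)·x into the budget: x* = I/(p_x + p_y·(y/x)).
Numerically y/x = 1.205071, so x* = 176/(7 + 4·1.205071) = 14.8897 and y* = 1.205071·14.8897 = 17.9431.
Expenditure on y: 4·17.9431 = 71.7724; share = 0.4078.

share on y = 0.4078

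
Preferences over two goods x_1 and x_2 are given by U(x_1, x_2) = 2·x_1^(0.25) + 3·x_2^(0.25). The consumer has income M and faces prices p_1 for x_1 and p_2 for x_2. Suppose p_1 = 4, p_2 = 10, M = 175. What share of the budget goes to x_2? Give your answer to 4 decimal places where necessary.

share on x_2 = 0.5585

From the CES first-order condition, (2/3)·(x_2/x_1)^(0.75) = p_1/p_2.
Hence x_2/x_1 = ((3/2)·p_1/p_2)^(1/(0.75)), i.e. raised to the 4/3 power.
With the ratio pinned down, the budget gives x_1* = M/(p_1 + p_2·(x_2/x_1)) and x_2* = (x_2/x_1)·x_1*.
Numerically x_2/x_1 = 0.50606, so x_1* = 175/(4 + 10·0.50606) = 19.3144 and x_2* = 0.50606·19.3144 = 9.7742.
Expenditure on x_2: 10·9.7742 = 97.7424; share = 0.5585.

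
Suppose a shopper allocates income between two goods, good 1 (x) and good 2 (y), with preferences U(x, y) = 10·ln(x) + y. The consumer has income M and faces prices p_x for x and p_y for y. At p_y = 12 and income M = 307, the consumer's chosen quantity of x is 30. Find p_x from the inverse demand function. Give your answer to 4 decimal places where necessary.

p_x = 4

Set MRS = p_x/p_y: (10/x)/1 = p_x/p_y.
So x*(p_x,p_y) = 10·p_y/p_x, independent of income; and y* = (M − 10·p_y)/p_y.
Set x* = 30 in the demand function and solve for p_x: p_x = 4.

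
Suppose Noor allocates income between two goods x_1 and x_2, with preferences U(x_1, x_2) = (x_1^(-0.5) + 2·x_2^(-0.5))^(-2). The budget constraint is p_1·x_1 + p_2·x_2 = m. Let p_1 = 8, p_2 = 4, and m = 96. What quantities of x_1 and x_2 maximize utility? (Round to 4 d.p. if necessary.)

x_1* = 5.3099, x_2* = 13.3802

MU_x_1 ∝ x_1^(-1.5), MU_x_2 ∝ 2·x_2^(-1.5), so MRS = (1/2)·(x_2/x_1)^(1.5) = p_1/p_2.
Hence x_2/x_1 = (2·p_1/p_2)^(1/(1.5)), i.e. raised to the 2/3 power.
Substitute x_2 = (x_2/x_1)·x_1 into the budget: x_1* = m/(p_1 + p_2·(x_2/x_1)).
Numerically x_2/x_1 = 2.519842, so x_1* = 96/(8 + 4·2.519842) = 5.3099 and x_2* = 2.519842·5.3099 = 13.3802.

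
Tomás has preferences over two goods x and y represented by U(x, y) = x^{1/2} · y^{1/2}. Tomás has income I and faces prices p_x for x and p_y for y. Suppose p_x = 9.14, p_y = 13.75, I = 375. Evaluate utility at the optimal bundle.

V = 16.7254

MU_x/MU_y = (0.5·y)/(0.5·x); tangency sets this equal to p_x/p_y.
Rearranging, p_y·y = p_x·x. Substituting into the budget gives p_x·x·(1 + 1) = I.
Demand: x*(p_x,p_y,I) = 0.5·I/p_x and y* = 0.5·I/p_y.
At p_x=9.14, p_y=13.75, I=375: x* = 0.5·375/9.14 = 20.5142, y* = 13.6364.
Utility at the optimum: U(20.5142, 13.6364) = 16.7254.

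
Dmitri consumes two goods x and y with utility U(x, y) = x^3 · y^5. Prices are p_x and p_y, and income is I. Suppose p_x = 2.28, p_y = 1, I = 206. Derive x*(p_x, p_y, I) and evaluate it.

The MRS is (3/5)·y/x. Set MRS = p_x/p_y.
So 3·p_y·y = 5·p_x·x; combined with the budget, a share 0.375 of income goes to x.
Demand: x*(p_x,p_y,I) = 0.375·I/p_x and y* = 0.625·I/p_y.
At p_x=2.28, p_y=1, I=206: x* = 0.375·206/2.28 = 33.8816.

x* = 33.8816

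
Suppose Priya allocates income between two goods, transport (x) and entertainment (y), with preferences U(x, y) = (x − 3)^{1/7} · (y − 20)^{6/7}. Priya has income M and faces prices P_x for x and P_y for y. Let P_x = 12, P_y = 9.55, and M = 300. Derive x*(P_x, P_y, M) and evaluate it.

x* = 3.869

Substituting into the budget: x* = 3 + 1/7·(M − 3·P_x − 20·P_y)/P_x, and y* = 20 + 6/7·(…)/P_y.
Discretionary income = 300 − 3·12 − 20·9.55 = 73; x* = 3 + 1/7·73/12 = 3.869.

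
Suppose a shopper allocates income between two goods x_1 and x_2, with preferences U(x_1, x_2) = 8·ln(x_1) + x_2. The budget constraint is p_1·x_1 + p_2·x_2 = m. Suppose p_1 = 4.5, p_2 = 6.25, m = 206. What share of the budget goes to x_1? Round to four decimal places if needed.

So x_1*(p_1,p_2) = 8·p_2/p_1, independent of income; and x_2* = (m − 8·p_2)/p_2.
At the given prices: x_1* = 8·6.25/4.5 = 11.1111, and x_2* = 24.96.
Expenditure on x_1: 4.5·11.1111 = 50; share = 0.2427.

share on x_1 = 0.2427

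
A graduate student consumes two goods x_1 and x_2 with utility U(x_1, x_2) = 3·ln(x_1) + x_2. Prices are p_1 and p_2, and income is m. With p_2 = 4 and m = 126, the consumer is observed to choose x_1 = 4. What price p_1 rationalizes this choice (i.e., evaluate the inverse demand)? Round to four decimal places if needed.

Set MRS = p_1/p_2: (3/x_1)/1 = p_1/p_2.
So x_1*(p_1,p_2) = 3·p_2/p_1, independent of income; and x_2* = (m − 3·p_2)/p_2.
Set x_1* = 4 in the demand function and solve for p_1: p_1 = 3.

p_1 = 3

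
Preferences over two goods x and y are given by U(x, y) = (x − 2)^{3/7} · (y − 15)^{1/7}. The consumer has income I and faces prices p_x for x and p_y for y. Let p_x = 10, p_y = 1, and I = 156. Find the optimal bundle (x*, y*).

Discretionary income = 156 − 2·10 − 15·1 = 121; x* = 2 + 0.75·121/10 = 11.075; y* = 15 + 0.25·121/1 = 45.25.

x* = 11.075, y* = 45.25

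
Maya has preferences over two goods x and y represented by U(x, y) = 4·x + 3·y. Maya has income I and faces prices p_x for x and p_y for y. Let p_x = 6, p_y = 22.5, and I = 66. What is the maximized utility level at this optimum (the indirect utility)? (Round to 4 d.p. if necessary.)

Perfect substitutes: compare marginal utility per dollar. 4/p_x vs 3/p_y → 0.6667 vs 0.1333.
x gives more utility per dollar, so spend all income on x: x* = I/p_x, y* = 0.
Numerically: x* = 11, y* = 0.
Utility at the optimum: U(11, 0) = 44.

V = 44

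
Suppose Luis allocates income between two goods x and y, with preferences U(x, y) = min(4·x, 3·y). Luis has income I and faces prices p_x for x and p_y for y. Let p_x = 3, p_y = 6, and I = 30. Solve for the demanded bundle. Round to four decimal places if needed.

Demand: x*(p_x,p_y,I) = 3·I/(3·p_x + 4·p_y), y* = 4·I/(3·p_x + 4·p_y).
Here 3·3 + 4·6 = 33, giving x* = 2.7273 and y* = 3.6364.

x* = 2.7273, y* = 3.6364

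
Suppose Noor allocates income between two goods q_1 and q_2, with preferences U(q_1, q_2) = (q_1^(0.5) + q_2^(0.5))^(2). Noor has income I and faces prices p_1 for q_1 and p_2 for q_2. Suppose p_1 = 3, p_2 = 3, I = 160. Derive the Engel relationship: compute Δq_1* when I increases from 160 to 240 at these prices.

From the CES first-order condition, (q_2/q_1)^(0.5) = p_1/p_2.
Hence q_2/q_1 = (p_1/p_2)^(1/(0.5)), i.e. raised to the 2 power.
With the ratio pinned down, the budget gives q_1* = I/(p_1 + p_2·(q_2/q_1)) and q_2* = (q_2/q_1)·q_1*.
Numerically q_2/q_1 = 1, so q_1* = 160/(3 + 3·1) = 26.6667.
At I' = 240: q_1* = 40. Change: 40 − 26.6667 = 13.3333.

Δq_1* = 13.3333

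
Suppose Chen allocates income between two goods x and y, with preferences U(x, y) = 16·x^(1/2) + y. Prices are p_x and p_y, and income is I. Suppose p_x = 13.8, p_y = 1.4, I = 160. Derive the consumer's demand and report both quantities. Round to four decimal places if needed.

x* = 0.6587, y* = 107.793

Set MRS = p_x/p_y: 8·x^(−1/2) = p_x/p_y.
Solve: √x = 8·p_y/p_x, so x*(p_x,p_y) = (8·p_y/p_x)², and y* = (I − p_x·x*)/p_y.
Plugging in: x* = (8·1.4/13.8)² = 0.6587, y* = 107.793.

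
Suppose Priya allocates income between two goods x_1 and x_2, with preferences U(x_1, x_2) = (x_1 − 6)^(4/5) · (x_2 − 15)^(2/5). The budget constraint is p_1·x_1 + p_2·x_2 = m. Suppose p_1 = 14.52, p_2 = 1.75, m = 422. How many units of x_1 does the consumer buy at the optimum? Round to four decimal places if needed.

x_1* = 20.1703

MRS = 2·(x_2−15)/(x_1−6). Tangency with p_1/p_2 gives x_2−15 = (1/2)·(p_1/p_2)·(x_1−6).
Substituting into the budget: x_1* = 6 + 2/3·(m − 6·p_1 − 15·p_2)/p_1, and x_2* = 15 + 1/3·(…)/p_2.
Discretionary income = 422 − 6·14.52 − 15·1.75 = 308.63; x_1* = 6 + 2/3·308.63/14.52 = 20.1703.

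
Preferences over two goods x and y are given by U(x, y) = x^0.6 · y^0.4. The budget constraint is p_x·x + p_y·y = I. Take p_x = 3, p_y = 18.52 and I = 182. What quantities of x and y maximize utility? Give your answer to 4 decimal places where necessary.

At p_x=3, p_y=18.52, I=182: x* = 0.6·182/3 = 36.4, y* = 3.9309.

x* = 36.4, y* = 3.9309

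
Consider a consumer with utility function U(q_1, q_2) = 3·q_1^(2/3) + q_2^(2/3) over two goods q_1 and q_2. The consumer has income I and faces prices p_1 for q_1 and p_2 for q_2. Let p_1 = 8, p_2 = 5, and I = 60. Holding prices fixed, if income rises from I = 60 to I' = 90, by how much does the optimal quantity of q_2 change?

Δq_2* = 0.5196

Numerically q_2/q_1 = 0.151704, so q_1* = 60/(8 + 5·0.151704) = 6.8505 and q_2* = 0.151704·6.8505 = 1.0392.
At I' = 90: q_2* = 1.5589. Change: 1.5589 − 1.0392 = 0.5196.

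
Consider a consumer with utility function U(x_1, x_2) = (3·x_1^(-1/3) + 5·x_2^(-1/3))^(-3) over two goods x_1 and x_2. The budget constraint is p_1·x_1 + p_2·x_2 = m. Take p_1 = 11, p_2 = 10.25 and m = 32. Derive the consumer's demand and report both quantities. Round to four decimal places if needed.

MRS = MU_x_1/MU_x_2 = (3/5)·(x_2/x_1)^(4/3). Set equal to p_1/p_2.
Solve for the ratio: x_2/x_1 = [(5/3)·p_1/p_2]^(0.75).
Substitute x_2 = (x_2/x_1)·x_1 into the budget: x_1* = m/(p_1 + p_2·(x_2/x_1)).
Numerically x_2/x_1 = 1.546636, so x_1* = 32/(11 + 10.25·1.546636) = 1.1917 and x_2* = 1.546636·1.1917 = 1.8431.

x_1* = 1.1917, x_2* = 1.8431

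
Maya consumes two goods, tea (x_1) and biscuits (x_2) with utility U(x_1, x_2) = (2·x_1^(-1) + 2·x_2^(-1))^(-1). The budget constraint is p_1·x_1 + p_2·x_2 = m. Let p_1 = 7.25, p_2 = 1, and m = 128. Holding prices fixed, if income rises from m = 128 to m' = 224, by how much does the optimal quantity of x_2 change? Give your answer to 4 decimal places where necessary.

Δx_2* = 25.9981

MRS = MU_x_1/MU_x_2 = (x_2/x_1)^(2). Set equal to p_1/p_2.
Hence x_2/x_1 = (p_1/p_2)^(1/(2)), i.e. raised to the 0.5 power.
Substitute x_2 = (x_2/x_1)·x_1 into the budget: x_1* = m/(p_1 + p_2·(x_2/x_1)).
Numerically x_2/x_1 = 2.692582, so x_1* = 128/(7.25 + 1·2.692582) = 12.8739 and x_2* = 2.692582·12.8739 = 34.6641.
At m' = 224: x_2* = 60.6622. Change: 60.6622 − 34.6641 = 25.9981.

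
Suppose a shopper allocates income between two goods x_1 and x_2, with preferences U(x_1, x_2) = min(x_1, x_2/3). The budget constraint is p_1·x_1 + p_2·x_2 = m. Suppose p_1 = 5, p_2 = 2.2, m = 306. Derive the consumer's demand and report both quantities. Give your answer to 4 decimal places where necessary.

With perfect complements, no substitution: consume in ratio x_1:x_2 = 1:3.
Budget: p_1·x_1 + p_2·3·x_1 = m, so (p_1 + 3·p_2)·x_1 = m.
Demand: x_1*(p_1,p_2,m) = m/(p_1 + 3·p_2), x_2* = 3·m/(p_1 + 3·p_2).
Here 5 + 3·2.2 = 11.6, giving x_1* = 26.3793 and x_2* = 79.1379.

x_1* = 26.3793, x_2* = 79.1379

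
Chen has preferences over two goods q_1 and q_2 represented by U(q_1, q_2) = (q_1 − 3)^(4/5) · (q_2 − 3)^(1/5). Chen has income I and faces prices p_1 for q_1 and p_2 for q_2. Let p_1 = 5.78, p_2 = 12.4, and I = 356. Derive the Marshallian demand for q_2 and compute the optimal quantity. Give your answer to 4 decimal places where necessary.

MRS = 4·(q_2−3)/(q_1−3). Tangency with p_1/p_2 gives q_2−3 = (1/4)·(p_1/p_2)·(q_1−3).
Substituting into the budget: q_1* = 3 + 0.8·(I − 3·p_1 − 3·p_2)/p_1, and q_2* = 3 + 0.2·(…)/p_2.
Discretionary income = 356 − 3·5.78 − 3·12.4 = 301.46; q_2* = 3 + 0.2·301.46/12.4 = 7.8623.

q_2* = 7.8623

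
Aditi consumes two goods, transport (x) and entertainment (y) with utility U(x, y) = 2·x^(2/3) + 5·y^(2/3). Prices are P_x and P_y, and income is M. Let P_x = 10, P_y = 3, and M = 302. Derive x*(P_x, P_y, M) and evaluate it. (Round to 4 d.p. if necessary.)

MU_x ∝ 2·x^(-1/3), MU_y ∝ 5·y^(-1/3), so MRS = (2/5)·(y/x)^(1/3) = P_x/P_y.
Solve for the ratio: y/x = [(5/2)·P_x/P_y]^(3).
With the ratio pinned down, the budget gives x* = M/(P_x + P_y·(y/x)) and y* = (y/x)·x*.
Numerically y/x = 578.703704, so x* = 302/(10 + 3·578.703704) = 0.173.

x* = 0.173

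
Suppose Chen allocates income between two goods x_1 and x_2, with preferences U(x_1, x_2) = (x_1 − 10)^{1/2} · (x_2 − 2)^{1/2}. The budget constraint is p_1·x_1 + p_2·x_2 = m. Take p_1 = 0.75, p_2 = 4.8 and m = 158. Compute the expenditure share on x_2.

MRS = (x_2−2)/(x_1−10). Tangency with p_1/p_2 gives x_2−2 = (p_1/p_2)·(x_1−10).
After buying the subsistence bundle (10, 2), a share 0.5 of the remaining income goes to x_1: x_1* = 10 + 0.5·(m − 10p_1 − 2p_2)/p_1.
Discretionary income = 158 − 10·0.75 − 2·4.8 = 140.9; x_1* = 10 + 0.5·140.9/0.75 = 103.9333; x_2* = 2 + 0.5·140.9/4.8 = 16.6771.
Expenditure on x_2: 4.8·16.6771 = 80.05; share = 0.5066.

share on x_2 = 0.5066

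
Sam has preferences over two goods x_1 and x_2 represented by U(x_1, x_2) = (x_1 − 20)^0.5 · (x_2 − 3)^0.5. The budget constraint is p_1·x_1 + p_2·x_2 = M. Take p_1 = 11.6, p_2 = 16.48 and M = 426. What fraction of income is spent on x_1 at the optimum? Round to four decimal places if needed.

share on x_1 = 0.7143

Let x_1' = x_1−20, x_2' = x_2−3. MRS = x_2'/x_1' = p_1/p_2.
Substituting into the budget: x_1* = 20 + 0.5·(M − 20·p_1 − 3·p_2)/p_1, and x_2* = 3 + 0.5·(…)/p_2.
Discretionary income = 426 − 20·11.6 − 3·16.48 = 144.56; x_1* = 20 + 0.5·144.56/11.6 = 26.231; x_2* = 3 + 0.5·144.56/16.48 = 7.3859.
Expenditure on x_1: 11.6·26.231 = 304.28; share = 0.7143.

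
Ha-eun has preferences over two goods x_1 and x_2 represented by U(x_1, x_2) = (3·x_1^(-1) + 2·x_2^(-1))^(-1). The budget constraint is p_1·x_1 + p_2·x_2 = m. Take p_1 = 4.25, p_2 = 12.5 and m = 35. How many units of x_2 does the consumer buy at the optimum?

x_2* = 1.6335

From the CES first-order condition, (3/2)·(x_2/x_1)^(2) = p_1/p_2.
Solve for the ratio: x_2/x_1 = [(2/3)·p_1/p_2]^(0.5).
With the ratio pinned down, the budget gives x_1* = m/(p_1 + p_2·(x_2/x_1)) and x_2* = (x_2/x_1)·x_1*.
Numerically x_2/x_1 = 0.476095, so x_1* = 35/(4.25 + 12.5·0.476095) = 3.431 and x_2* = 0.476095·3.431 = 1.6335.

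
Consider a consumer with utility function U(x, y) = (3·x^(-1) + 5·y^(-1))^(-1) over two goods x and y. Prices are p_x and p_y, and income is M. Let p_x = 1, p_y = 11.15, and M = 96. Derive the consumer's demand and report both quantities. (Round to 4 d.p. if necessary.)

MU_x ∝ 3·x^(-2), MU_y ∝ 5·y^(-2), so MRS = (3/5)·(y/x)^(2) = p_x/p_y.
Solve for the ratio: y/x = [(5/3)·p_x/p_y]^(0.5).
Substitute y = (y/x)·x into the budget: x* = M/(p_x + p_y·(y/x)).
Numerically y/x = 0.386622, so x* = 96/(1 + 11.15·0.386622) = 18.0762 and y* = 0.386622·18.0762 = 6.9887.

x* = 18.0762, y* = 6.9887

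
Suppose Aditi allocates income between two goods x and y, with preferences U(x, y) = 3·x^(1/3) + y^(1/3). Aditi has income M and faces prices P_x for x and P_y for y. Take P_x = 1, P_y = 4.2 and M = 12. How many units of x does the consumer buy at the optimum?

From the CES first-order condition, 3·(y/x)^(2/3) = P_x/P_y.
Solve for the ratio: y/x = [(1/3)·P_x/P_y]^(1.5).
Substitute y = (y/x)·x into the budget: x* = M/(P_x + P_y·(y/x)).
Numerically y/x = 0.022359, so x* = 12/(1 + 4.2·0.022359) = 10.9699.

x* = 10.9699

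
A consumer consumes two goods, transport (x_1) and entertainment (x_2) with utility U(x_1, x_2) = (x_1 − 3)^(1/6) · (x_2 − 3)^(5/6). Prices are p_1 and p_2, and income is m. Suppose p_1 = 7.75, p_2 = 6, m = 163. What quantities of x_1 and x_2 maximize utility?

x_1* = 5.6183, x_2* = 19.9097

MRS = (1/5)·(x_2−3)/(x_1−3). Tangency with p_1/p_2 gives x_2−3 = 5·(p_1/p_2)·(x_1−3).
After buying the subsistence bundle (3, 3), a share 1/6 of the remaining income goes to x_1: x_1* = 3 + 1/6·(m − 3p_1 − 3p_2)/p_1.
Discretionary income = 163 − 3·7.75 − 3·6 = 121.75; x_1* = 3 + 1/6·121.75/7.75 = 5.6183; x_2* = 3 + 5/6·121.75/6 = 19.9097.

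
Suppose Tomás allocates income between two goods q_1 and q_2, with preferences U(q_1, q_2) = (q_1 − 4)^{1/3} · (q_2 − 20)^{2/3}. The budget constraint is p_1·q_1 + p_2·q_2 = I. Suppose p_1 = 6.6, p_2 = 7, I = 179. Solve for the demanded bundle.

This is Cobb-Douglas in (q_1−4, q_2−20): tangency gives 1/3·p_2·(q_2−20) = 2/3·p_1·(q_1−4).
Substituting into the budget: q_1* = 4 + 1/3·(I − 4·p_1 − 20·p_2)/p_1, and q_2* = 20 + 2/3·(…)/p_2.
Discretionary income = 179 − 4·6.6 − 20·7 = 12.6; q_1* = 4 + 1/3·12.6/6.6 = 4.6364; q_2* = 20 + 2/3·12.6/7 = 21.2.

q_1* = 4.6364, q_2* = 21.2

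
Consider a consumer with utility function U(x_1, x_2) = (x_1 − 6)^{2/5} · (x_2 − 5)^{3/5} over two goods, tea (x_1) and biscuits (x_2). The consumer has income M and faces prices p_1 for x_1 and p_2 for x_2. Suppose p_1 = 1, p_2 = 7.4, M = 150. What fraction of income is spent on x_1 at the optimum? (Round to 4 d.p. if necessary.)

MRS = (2/3)·(x_2−5)/(x_1−6). Tangency with p_1/p_2 gives x_2−5 = (3/2)·(p_1/p_2)·(x_1−6).
After buying the subsistence bundle (6, 5), a share 0.4 of the remaining income goes to x_1: x_1* = 6 + 0.4·(M − 6p_1 − 5p_2)/p_1.
Discretionary income = 150 − 6·1 − 5·7.4 = 107; x_1* = 6 + 0.4·107/1 = 48.8; x_2* = 5 + 0.6·107/7.4 = 13.6757.
Expenditure on x_1: 1·48.8 = 48.8; share = 0.3253.

share on x_1 = 0.3253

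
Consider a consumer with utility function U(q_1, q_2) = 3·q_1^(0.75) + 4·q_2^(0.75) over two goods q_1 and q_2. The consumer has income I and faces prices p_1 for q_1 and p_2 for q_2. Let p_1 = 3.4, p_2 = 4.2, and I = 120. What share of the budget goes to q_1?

MU_q_1 ∝ 3·q_1^(-0.25), MU_q_2 ∝ 4·q_2^(-0.25), so MRS = (3/4)·(q_2/q_1)^(0.25) = p_1/p_2.
Hence q_2/q_1 = ((4/3)·p_1/p_2)^(1/(0.25)), i.e. raised to the 4 power.
With the ratio pinned down, the budget gives q_1* = I/(p_1 + p_2·(q_2/q_1)) and q_2* = (q_2/q_1)·q_1*.
Numerically q_2/q_1 = 1.357293, so q_1* = 120/(3.4 + 4.2·1.357293) = 13.1859 and q_2* = 1.357293·13.1859 = 17.8971.
Expenditure on q_1: 3.4·13.1859 = 44.8321; share = 0.3736.

share on q_1 = 0.3736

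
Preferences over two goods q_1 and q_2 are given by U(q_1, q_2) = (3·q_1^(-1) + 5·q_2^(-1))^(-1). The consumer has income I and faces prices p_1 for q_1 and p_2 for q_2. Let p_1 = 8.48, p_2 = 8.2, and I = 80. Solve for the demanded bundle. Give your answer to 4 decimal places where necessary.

q_1* = 4.1568, q_2* = 5.4573

From the CES first-order condition, (3/5)·(q_2/q_1)^(2) = p_1/p_2.
Solve for the ratio: q_2/q_1 = [(5/3)·p_1/p_2]^(0.5).
Substitute q_2 = (q_2/q_1)·q_1 into the budget: q_1* = I/(p_1 + p_2·(q_2/q_1)).
Numerically q_2/q_1 = 1.312851, so q_1* = 80/(8.48 + 8.2·1.312851) = 4.1568 and q_2* = 1.312851·4.1568 = 5.4573.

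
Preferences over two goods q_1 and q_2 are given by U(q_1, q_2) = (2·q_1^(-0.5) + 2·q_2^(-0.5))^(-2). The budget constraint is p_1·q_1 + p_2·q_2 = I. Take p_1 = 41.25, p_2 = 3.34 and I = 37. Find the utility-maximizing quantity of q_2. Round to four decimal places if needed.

q_2* = 3.3453

From the CES first-order condition, (q_2/q_1)^(1.5) = p_1/p_2.
Hence q_2/q_1 = (p_1/p_2)^(1/(1.5)), i.e. raised to the 2/3 power.
Substitute q_2 = (q_2/q_1)·q_1 into the budget: q_1* = I/(p_1 + p_2·(q_2/q_1)).
Numerically q_2/q_1 = 5.342998, so q_1* = 37/(41.25 + 3.34·5.342998) = 0.6261 and q_2* = 5.342998·0.6261 = 3.3453.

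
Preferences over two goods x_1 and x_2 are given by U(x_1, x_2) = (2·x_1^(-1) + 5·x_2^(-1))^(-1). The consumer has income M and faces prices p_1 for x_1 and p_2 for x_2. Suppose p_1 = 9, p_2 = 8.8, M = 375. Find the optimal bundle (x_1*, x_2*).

MRS = MU_x_1/MU_x_2 = (2/5)·(x_2/x_1)^(2). Set equal to p_1/p_2.
Solve for the ratio: x_2/x_1 = [(5/2)·p_1/p_2]^(0.5).
Substitute x_2 = (x_2/x_1)·x_1 into the budget: x_1* = M/(p_1 + p_2·(x_2/x_1)).
Numerically x_2/x_1 = 1.599005, so x_1* = 375/(9 + 8.8·1.599005) = 16.254 and x_2* = 1.599005·16.254 = 25.9902.

x_1* = 16.254, x_2* = 25.9902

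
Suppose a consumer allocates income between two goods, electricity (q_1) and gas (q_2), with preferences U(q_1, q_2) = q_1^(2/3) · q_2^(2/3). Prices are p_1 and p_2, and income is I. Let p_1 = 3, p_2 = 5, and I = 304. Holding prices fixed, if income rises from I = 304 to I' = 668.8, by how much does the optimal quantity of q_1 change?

Δq_1* = 60.8

MU_q_1/MU_q_2 = (2/3·q_2)/(2/3·q_1); tangency sets this equal to p_1/p_2.
So 2/3·p_2·q_2 = 2/3·p_1·q_1; combined with the budget, a share 0.5 of income goes to q_1.
Demand: q_1*(p_1,p_2,I) = 0.5·I/p_1 and q_2* = 0.5·I/p_2.
At p_1=3, p_2=5, I=304: q_1* = 0.5·304/3 = 50.6667.
At I' = 668.8: q_1* = 111.4667. Change: 111.4667 − 50.6667 = 60.8.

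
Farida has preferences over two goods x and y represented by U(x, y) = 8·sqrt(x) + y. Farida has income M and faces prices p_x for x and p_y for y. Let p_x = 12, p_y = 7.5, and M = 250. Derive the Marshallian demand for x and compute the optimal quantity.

MU_x = 4/√x, MU_y = 1. Tangency: 4/√x = p_x/p_y.
Solve: √x = 4·p_y/p_x, so x*(p_x,p_y) = (4·p_y/p_x)², and y* = (M − p_x·x*)/p_y.
Plugging in: x* = (4·7.5/12)² = 6.25.

x* = 6.25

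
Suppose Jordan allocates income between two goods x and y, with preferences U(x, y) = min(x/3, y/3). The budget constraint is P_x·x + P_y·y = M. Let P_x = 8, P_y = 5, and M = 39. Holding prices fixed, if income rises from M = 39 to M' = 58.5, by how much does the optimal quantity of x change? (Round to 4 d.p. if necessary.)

Δx* = 1.5

Leontief preferences: the optimum is at the kink where x/3 = y/3, i.e. y = x.
Budget: P_x·x + P_y·x = M, so (3·P_x + 3·P_y)·x = 3·M.
Demand: x*(P_x,P_y,M) = 3·M/(3·P_x + 3·P_y), y* = 3·M/(3·P_x + 3·P_y).
Here 3·8 + 3·5 = 39, giving x* = 3.
At M' = 58.5: x* = 4.5. Change: 4.5 − 3 = 1.5.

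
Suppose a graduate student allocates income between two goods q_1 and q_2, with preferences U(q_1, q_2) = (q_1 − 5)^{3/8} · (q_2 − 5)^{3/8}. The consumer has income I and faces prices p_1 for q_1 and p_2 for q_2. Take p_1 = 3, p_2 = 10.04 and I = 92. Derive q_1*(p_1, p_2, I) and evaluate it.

q_1* = 9.4667

After buying the subsistence bundle (5, 5), a share 0.5 of the remaining income goes to q_1: q_1* = 5 + 0.5·(I − 5p_1 − 5p_2)/p_1.
Discretionary income = 92 − 5·3 − 5·10.04 = 26.8; q_1* = 5 + 0.5·26.8/3 = 9.4667.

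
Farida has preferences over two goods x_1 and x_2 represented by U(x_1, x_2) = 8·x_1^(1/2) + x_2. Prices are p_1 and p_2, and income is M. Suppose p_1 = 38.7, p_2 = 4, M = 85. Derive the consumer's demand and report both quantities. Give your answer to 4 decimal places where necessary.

Set MRS = p_1/p_2: 4·x_1^(−1/2) = p_1/p_2.
Solve: √x_1 = 4·p_2/p_1, so x_1*(p_1,p_2) = (4·p_2/p_1)², and x_2* = (M − p_1·x_1*)/p_2.
Plugging in: x_1* = (4·4/38.7)² = 0.1709, x_2* = 19.5963.

x_1* = 0.1709, x_2* = 19.5963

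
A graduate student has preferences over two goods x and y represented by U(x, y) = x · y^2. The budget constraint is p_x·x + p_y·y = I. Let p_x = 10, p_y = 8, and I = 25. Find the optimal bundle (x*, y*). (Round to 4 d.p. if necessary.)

x* = 0.8333, y* = 2.0833

Tangency: MRS = (1/2)·y/x = p_x/p_y.
So p_y·y = 2·p_x·x; combined with the budget, a share 1/3 of income goes to x.
Demand: x*(p_x,p_y,I) = 1/3·I/p_x and y* = 2/3·I/p_y.
At p_x=10, p_y=8, I=25: x* = 1/3·25/10 = 0.8333, y* = 2.0833.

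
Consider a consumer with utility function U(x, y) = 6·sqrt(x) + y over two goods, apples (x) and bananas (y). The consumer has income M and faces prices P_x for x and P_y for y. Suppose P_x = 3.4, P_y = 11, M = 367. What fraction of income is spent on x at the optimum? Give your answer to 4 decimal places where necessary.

share on x = 0.8727

Set MRS = P_x/P_y: 3·x^(−1/2) = P_x/P_y.
Solve: √x = 3·P_y/P_x, so x*(P_x,P_y) = (3·P_y/P_x)², and y* = (M − P_x·x*)/P_y.
Plugging in: x* = (3·11/3.4)² = 94.2042, y* = 4.246.
Expenditure on x: 3.4·94.2042 = 320.2941; share = 0.8727.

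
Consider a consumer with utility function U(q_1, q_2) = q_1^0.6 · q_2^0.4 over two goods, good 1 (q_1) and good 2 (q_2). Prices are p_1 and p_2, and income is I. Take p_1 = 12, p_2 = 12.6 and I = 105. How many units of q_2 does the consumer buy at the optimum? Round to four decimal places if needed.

q_2* = 3.3333

Tangency: MRS = (3/2)·q_2/q_1 = p_1/p_2.
Rearranging, p_2·q_2 = (2/3)·p_1·q_1. Substituting into the budget gives p_1·q_1·(1 + (2/3)) = I.
Demand: q_1*(p_1,p_2,I) = 0.6·I/p_1 and q_2* = 0.4·I/p_2.
At p_1=12, p_2=12.6, I=105: q_2* = 0.4·105/12.6 = 3.3333.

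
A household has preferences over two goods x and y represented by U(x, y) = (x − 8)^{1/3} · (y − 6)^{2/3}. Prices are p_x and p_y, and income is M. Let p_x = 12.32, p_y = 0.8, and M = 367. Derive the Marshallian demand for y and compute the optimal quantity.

y* = 225.7

After buying the subsistence bundle (8, 6), a share 1/3 of the remaining income goes to x: x* = 8 + 1/3·(M − 8p_x − 6p_y)/p_x.
Discretionary income = 367 − 8·12.32 − 6·0.8 = 263.64; y* = 6 + 2/3·263.64/0.8 = 225.7.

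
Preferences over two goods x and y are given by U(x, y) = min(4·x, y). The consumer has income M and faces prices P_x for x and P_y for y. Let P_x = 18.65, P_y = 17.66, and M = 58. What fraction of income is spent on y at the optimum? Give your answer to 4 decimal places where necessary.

With perfect complements, no substitution: consume in ratio x:y = 1:4.
Budget: P_x·x + P_y·4·x = M, so (P_x + 4·P_y)·x = M.
Demand: x*(P_x,P_y,M) = M/(P_x + 4·P_y), y* = 4·M/(P_x + 4·P_y).
Here 18.65 + 4·17.66 = 89.29, giving x* = 0.6496 and y* = 2.5983.
Expenditure on y: 17.66·2.5983 = 45.8855; share = 0.7911.

share on y = 0.7911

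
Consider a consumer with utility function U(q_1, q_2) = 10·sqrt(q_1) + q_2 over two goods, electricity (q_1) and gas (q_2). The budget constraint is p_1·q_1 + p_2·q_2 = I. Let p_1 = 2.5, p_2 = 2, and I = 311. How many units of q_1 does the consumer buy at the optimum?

q_1* = 16

Utility is quasi-linear in q_2; the FOC for q_1 is 5/√q_1 = p_1/p_2.
Solve: √q_1 = 5·p_2/p_1, so q_1*(p_1,p_2) = (5·p_2/p_1)², and q_2* = (I − p_1·q_1*)/p_2.
Plugging in: q_1* = (5·2/2.5)² = 16.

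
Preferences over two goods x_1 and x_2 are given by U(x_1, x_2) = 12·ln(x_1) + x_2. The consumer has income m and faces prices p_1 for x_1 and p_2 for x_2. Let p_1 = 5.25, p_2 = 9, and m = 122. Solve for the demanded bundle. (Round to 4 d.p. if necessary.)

MU_x_1 = 12/x_1, MU_x_2 = 1. Tangency: 12/x_1 = p_1/p_2.
So x_1*(p_1,p_2) = 12·p_2/p_1, independent of income; and x_2* = (m − 12·p_2)/p_2.
At the given prices: x_1* = 12·9/5.25 = 20.5714, and x_2* = 1.5556.

x_1* = 20.5714, x_2* = 1.5556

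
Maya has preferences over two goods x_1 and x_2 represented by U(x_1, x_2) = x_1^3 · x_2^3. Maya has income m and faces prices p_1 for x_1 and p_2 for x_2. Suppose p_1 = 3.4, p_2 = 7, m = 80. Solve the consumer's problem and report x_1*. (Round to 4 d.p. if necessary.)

x_1* = 11.7647

MU_x_1/MU_x_2 = (3·x_2)/(3·x_1); tangency sets this equal to p_1/p_2.
Rearranging, p_2·x_2 = p_1·x_1. Substituting into the budget gives p_1·x_1·(1 + 1) = m.
Demand: x_1*(p_1,p_2,m) = 0.5·m/p_1 and x_2* = 0.5·m/p_2.
At p_1=3.4, p_2=7, m=80: x_1* = 0.5·80/3.4 = 11.7647.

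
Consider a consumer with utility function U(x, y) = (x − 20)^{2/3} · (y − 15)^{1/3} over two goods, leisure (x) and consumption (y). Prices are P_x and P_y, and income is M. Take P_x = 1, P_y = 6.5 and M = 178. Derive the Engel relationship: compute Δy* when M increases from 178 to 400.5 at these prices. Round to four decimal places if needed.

This is Cobb-Douglas in (x−20, y−15): tangency gives 2/3·P_y·(y−15) = 1/3·P_x·(x−20).
After buying the subsistence bundle (20, 15), a share 2/3 of the remaining income goes to x: x* = 20 + 2/3·(M − 20P_x − 15P_y)/P_x.
Discretionary income = 178 − 20·1 − 15·6.5 = 60.5; y* = 15 + 1/3·60.5/6.5 = 18.1026.
At M' = 400.5: y* = 29.5128. Change: 29.5128 − 18.1026 = 11.4103.

Δy* = 11.4103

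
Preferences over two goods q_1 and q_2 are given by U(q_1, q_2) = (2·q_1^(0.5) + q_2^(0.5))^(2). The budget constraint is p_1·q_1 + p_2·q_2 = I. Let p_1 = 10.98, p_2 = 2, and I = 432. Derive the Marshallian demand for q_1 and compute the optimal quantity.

From the CES first-order condition, 2·(q_2/q_1)^(0.5) = p_1/p_2.
Solve for the ratio: q_2/q_1 = [(1/2)·p_1/p_2]^(2).
With the ratio pinned down, the budget gives q_1* = I/(p_1 + p_2·(q_2/q_1)) and q_2* = (q_2/q_1)·q_1*.
Numerically q_2/q_1 = 7.535025, so q_1* = 432/(10.98 + 2·7.535025) = 16.5835.

q_1* = 16.5835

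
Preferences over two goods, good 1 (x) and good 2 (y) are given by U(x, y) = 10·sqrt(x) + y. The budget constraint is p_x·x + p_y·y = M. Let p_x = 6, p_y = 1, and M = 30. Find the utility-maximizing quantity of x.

Set MRS = p_x/p_y: 5·x^(−1/2) = p_x/p_y.
Thus x* = (5·p_y/p_x)² — independent of M — with the rest of income spent on y.
Plugging in: x* = (5·1/6)² = 0.6944.

x* = 0.6944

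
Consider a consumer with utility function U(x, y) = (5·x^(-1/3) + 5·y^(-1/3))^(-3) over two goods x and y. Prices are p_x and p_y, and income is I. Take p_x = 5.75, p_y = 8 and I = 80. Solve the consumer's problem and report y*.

y* = 5.2063

MU_x ∝ 5·x^(-4/3), MU_y ∝ 5·y^(-4/3), so MRS = (y/x)^(4/3) = p_x/p_y.
Solve for the ratio: y/x = [p_x/p_y]^(0.75).
Substitute y = (y/x)·x into the budget: x* = I/(p_x + p_y·(y/x)).
Numerically y/x = 0.780609, so x* = 80/(5.75 + 8·0.780609) = 6.6695 and y* = 0.780609·6.6695 = 5.2063.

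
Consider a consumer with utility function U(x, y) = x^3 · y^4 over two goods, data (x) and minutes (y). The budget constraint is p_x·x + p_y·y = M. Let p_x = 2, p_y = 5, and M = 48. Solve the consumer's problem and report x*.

MU_x/MU_y = (3·y)/(4·x); tangency sets this equal to p_x/p_y.
So 3·p_y·y = 4·p_x·x; combined with the budget, a share 3/7 of income goes to x.
Demand: x*(p_x,p_y,M) = 3/7·M/p_x and y* = 4/7·M/p_y.
At p_x=2, p_y=5, M=48: x* = 3/7·48/2 = 10.2857.

x* = 10.2857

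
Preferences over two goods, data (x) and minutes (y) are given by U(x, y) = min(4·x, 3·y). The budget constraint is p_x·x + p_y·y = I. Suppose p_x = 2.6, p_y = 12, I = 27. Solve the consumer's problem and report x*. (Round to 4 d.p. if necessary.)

x* = 1.4516

Leontief preferences: the optimum is at the kink where x/3 = y/4, i.e. y = (4/3)·x.
Budget: p_x·x + p_y·(4/3)·x = I, so (3·p_x + 4·p_y)·x = 3·I.
Demand: x*(p_x,p_y,I) = 3·I/(3·p_x + 4·p_y), y* = 4·I/(3·p_x + 4·p_y).
Here 3·2.6 + 4·12 = 55.8, giving x* = 1.4516.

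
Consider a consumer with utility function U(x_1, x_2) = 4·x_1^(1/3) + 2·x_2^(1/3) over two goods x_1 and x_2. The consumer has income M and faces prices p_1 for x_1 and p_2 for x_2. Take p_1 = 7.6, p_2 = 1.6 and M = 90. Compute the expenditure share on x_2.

share on x_2 = 0.4352

With the ratio pinned down, the budget gives x_1* = M/(p_1 + p_2·(x_2/x_1)) and x_2* = (x_2/x_1)·x_1*.
Numerically x_2/x_1 = 3.660121, so x_1* = 90/(7.6 + 1.6·3.660121) = 6.6884 and x_2* = 3.660121·6.6884 = 24.4802.
Expenditure on x_2: 1.6·24.4802 = 39.1684; share = 0.4352.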